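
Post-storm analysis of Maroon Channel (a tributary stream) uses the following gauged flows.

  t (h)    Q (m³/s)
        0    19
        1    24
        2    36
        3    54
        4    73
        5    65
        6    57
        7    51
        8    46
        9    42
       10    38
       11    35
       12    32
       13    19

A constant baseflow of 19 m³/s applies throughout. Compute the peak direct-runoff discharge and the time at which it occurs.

Q_p = 54.0 m³/s at t = 4 h

Subtracting baseflow gives direct-runoff ordinates: 0.0, 5.0, 17.0, 35.0, 54.0, 46.0, 38.0, 32.0, 27.0, 23.0, 19.0, 16.0, 13.0, 0.0 m³/s.
The maximum is 54.0 m³/s, occurring at the reading for t = 4 h.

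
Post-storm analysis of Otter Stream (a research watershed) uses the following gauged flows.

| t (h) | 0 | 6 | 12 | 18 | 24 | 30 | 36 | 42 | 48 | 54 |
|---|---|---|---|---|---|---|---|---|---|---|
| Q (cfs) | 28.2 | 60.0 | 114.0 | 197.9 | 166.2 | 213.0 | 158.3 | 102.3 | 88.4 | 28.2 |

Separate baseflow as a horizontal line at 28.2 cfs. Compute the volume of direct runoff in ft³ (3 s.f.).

Direct-runoff ordinates (Q − Q_b): 0.0, 31.8, 85.8, 169.7, 138.0, 184.8, 130.1, 74.1, 60.2, 0.0 cfs.
ΣQ_DR = 874.5 cfs.
With Δt = 6 h = 21600 s, V = ΣQ_DR · Δt = 874.5 × 21600 = 1.89 × 10^7 ft³.

V ≈ 1.89 × 10^7 ft³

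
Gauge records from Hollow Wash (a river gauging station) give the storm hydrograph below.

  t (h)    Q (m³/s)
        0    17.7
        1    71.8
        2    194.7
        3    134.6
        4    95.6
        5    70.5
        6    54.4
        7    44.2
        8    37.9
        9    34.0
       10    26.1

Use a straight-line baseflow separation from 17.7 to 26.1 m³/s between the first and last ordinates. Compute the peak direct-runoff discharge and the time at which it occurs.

Q_p = 175.32 m³/s at t = 2 h

Subtracting baseflow gives direct-runoff ordinates: 0.00, 53.26, 175.32, 114.38, 74.54, 48.60, 31.66, 20.62, 13.48, 8.74, 0.00 m³/s.
The maximum is 175.32 m³/s, occurring at the reading for t = 2 h.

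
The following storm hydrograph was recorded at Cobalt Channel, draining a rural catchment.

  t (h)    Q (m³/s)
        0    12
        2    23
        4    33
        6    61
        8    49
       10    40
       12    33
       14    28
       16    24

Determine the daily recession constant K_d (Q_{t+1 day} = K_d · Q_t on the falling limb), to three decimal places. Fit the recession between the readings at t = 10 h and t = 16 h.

Between t = 10 h and t = 16 h the flow falls from 40 to 24 m³/s over 3×2 h = 6 h.
Per-interval ratio K = (24/40)^(1/3) = 0.8434; K_d = K^(24/2) = 0.130.

K_d ≈ 0.130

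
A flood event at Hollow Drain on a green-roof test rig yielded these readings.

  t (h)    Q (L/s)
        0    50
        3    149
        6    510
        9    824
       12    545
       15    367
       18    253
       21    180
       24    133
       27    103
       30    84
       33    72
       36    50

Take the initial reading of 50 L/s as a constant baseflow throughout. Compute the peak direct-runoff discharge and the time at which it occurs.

Q_p = 774.0 L/s at t = 9 h

Subtracting baseflow gives direct-runoff ordinates: 0.0, 99.0, 460.0, 774.0, 495.0, 317.0, 203.0, 130.0, 83.0, 53.0, 34.0, 22.0, 0.0 L/s.
The maximum is 774.0 L/s, occurring at the reading for t = 9 h.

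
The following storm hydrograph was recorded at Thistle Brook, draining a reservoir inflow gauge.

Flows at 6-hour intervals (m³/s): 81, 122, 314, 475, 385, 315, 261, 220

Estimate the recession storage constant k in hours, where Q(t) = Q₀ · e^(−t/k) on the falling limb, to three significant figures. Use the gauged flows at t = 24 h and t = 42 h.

k ≈ 32.2 h

On the falling limb, Q drops from 385 to 220 m³/s between t = 24 h and t = 42 h (Δt = 18 h).
k = −Δt / ln(Q₂/Q₁) = −18 / ln(220/385) = 32.2 h.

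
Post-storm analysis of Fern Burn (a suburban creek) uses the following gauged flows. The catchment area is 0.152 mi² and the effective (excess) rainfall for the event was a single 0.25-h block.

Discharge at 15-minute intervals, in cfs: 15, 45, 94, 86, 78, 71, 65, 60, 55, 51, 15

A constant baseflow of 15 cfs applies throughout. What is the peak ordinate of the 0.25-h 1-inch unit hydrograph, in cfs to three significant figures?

Direct runoff: 0.0, 30.0, 79.0, 71.0, 63.0, 56.0, 50.0, 45.0, 40.0, 36.0, 0.0 cfs; ΣQ_DR = 470.0 cfs, peak = 79.0 cfs.
Runoff depth d = ΣQ_DR·Δt / A = 470.0 × 900 / (0.152 mi²) = 1.198 in.
The 1-inch UH is the DRH scaled by (1 in)/d, so U_p = 79.0 × 1/1.198 = 66.0 cfs.

U_p ≈ 66.0 cfs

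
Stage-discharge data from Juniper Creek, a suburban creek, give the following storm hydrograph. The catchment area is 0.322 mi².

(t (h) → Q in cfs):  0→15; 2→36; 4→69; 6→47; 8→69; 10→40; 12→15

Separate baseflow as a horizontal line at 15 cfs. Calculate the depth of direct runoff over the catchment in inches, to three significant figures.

d ≈ 1.79 in

Direct runoff: 0.0, 21.0, 54.0, 32.0, 54.0, 25.0, 0.0 cfs; ΣQ_DR = 186.0 cfs.
V = ΣQ_DR · Δt = 186.0 × 7200 s = 1.339 × 10^6 ft³.
Over A = 0.322 mi², depth = V / A = 1.79 in.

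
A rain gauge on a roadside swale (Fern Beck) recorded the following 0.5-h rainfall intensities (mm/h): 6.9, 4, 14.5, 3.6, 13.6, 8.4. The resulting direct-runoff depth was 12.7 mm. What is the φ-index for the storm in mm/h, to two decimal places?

φ ≈ 4.50 mm/h

Only the 4 blocks with intensity above φ contribute runoff: 6.9, 14.5, 13.6, 8.4 mm/h.
Σ(I−φ)·Δt = d  ⇒  (6.9+14.5+13.6+8.4 − 4φ)·0.5 = 12.7
φ = (43.40 − 12.7/0.5) / 4 = 4.50 mm/h.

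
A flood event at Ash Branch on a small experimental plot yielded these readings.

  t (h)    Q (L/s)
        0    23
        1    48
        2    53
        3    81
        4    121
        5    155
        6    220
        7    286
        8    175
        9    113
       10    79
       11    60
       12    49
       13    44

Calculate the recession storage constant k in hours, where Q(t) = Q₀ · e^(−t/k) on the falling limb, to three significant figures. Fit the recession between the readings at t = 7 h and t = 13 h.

On the falling limb, Q drops from 286 to 44 L/s between t = 7 h and t = 13 h (Δt = 6 h).
k = −Δt / ln(Q₂/Q₁) = −6 / ln(44/286) = 3.21 h.

k ≈ 3.21 h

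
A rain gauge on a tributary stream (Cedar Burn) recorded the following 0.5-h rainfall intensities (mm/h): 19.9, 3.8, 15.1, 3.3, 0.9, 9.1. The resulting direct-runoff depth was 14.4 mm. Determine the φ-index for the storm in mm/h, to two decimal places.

φ ≈ 5.10 mm/h

Only the 3 blocks with intensity above φ contribute runoff: 19.9, 15.1, 9.1 mm/h.
Σ(I−φ)·Δt = d  ⇒  (19.9+15.1+9.1 − 3φ)·0.5 = 14.4
φ = (44.10 − 14.4/0.5) / 3 = 5.10 mm/h.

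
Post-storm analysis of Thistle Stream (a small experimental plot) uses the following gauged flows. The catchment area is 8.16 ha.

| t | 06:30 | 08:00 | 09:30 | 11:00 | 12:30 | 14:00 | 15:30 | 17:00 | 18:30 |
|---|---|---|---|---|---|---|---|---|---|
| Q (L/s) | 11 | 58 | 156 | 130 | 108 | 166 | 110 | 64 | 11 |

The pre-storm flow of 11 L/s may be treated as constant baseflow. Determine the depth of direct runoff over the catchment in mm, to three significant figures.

d ≈ 47.3 mm

Direct runoff: 0.0, 47.0, 145.0, 119.0, 97.0, 155.0, 99.0, 53.0, 0.0 L/s; ΣQ_DR = 715.0 L/s.
V = ΣQ_DR · Δt = 715.0 × 5400 s = 3.861 × 10^6 L.
Over A = 8.16 ha, depth = V / A = 47.3 mm.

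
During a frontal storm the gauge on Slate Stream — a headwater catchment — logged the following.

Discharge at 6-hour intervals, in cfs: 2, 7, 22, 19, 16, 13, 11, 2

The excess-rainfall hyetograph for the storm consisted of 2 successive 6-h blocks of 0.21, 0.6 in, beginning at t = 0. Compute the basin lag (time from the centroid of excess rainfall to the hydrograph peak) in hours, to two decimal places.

Centroid of excess rainfall: t_c = Σ P_i·t̄_i / ΣP_i = 7.4444 h (block centres at 3, 9 h).
Hydrograph peak occurs at t = 12 h, so basin lag t_L = 12 − 7.4444 = 4.56 h.

t_L ≈ 4.56 h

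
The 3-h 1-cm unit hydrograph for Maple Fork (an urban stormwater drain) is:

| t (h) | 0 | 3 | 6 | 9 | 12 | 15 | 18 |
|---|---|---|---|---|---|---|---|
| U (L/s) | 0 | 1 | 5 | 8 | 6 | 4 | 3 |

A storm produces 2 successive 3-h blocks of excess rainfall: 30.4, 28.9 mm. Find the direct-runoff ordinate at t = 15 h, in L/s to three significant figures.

Q ≈ 29.5 L/s

By discrete convolution, Q_j = Σ (P_i / 10 mm) · U_{j−i}.
At t = 15 h (j=5): Q = (30.4/10)·4 + (28.9/10)·6 = 29.5 L/s.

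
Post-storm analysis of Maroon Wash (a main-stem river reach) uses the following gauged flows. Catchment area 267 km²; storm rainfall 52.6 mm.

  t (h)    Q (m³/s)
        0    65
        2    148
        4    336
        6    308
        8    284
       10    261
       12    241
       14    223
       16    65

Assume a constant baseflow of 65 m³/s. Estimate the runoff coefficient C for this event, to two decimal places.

C ≈ 0.69

ΣQ_DR = 1346 m³/s; V = ΣQ_DR·Δt = 9.691 × 10^6 m³.
Runoff depth d = V / A = 36.30 mm.
C = d / P = 36.30 / 52.6 = 0.69.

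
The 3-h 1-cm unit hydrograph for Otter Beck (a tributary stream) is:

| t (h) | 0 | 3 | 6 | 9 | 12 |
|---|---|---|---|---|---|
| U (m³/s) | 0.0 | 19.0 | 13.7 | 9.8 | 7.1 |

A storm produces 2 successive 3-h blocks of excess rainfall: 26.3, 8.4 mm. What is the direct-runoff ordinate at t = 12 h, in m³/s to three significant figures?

By discrete convolution, Q_j = Σ (P_i / 10 mm) · U_{j−i}.
At t = 12 h (j=4): Q = (26.3/10)·7.1 + (8.4/10)·9.8 = 26.9 m³/s.

Q ≈ 26.9 m³/s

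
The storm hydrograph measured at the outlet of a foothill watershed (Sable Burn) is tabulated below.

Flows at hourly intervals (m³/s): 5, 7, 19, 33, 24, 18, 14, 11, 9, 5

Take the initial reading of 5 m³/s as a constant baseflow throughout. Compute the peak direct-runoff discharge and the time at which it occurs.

Subtracting baseflow gives direct-runoff ordinates: 0.0, 2.0, 14.0, 28.0, 19.0, 13.0, 9.0, 6.0, 4.0, 0.0 m³/s.
The maximum is 28.0 m³/s, occurring at the reading for t = 3 h.

Q_p = 28.0 m³/s at t = 3 h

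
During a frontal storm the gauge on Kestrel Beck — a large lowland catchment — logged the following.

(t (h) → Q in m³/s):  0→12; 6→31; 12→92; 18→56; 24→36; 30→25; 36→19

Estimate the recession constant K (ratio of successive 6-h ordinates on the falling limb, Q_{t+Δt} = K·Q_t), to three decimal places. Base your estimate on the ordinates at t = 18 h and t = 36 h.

K ≈ 0.697

Using the recession-limb readings at t = 18 h and t = 36 h: Q falls from 56 to 19 m³/s over 3 intervals.
K = (Q₂/Q₁)^(1/3) = (19/56)^(1/3) = 0.697.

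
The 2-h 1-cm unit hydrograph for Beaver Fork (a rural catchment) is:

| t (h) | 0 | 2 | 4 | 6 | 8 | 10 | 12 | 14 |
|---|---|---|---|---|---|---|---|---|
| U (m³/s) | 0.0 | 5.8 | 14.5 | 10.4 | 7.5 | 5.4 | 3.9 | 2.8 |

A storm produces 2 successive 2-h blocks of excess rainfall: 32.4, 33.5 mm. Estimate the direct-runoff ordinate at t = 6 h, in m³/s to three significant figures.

Q ≈ 82.3 m³/s

By discrete convolution, Q_j = Σ (P_i / 10 mm) · U_{j−i}.
At t = 6 h (j=3): Q = (32.4/10)·10.4 + (33.5/10)·14.5 = 82.3 m³/s.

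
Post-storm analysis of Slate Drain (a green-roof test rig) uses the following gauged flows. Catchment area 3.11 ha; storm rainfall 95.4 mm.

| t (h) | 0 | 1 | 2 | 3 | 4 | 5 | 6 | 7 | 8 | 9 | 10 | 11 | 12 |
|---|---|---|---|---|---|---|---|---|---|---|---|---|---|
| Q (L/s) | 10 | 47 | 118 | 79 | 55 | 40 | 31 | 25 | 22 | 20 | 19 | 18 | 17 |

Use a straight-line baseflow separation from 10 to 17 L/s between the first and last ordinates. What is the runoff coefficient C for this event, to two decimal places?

ΣQ_DR = 325.5 L/s; V = ΣQ_DR·Δt = 1.172 × 10^6 L.
Runoff depth d = V / A = 37.68 mm.
C = d / P = 37.68 / 95.4 = 0.39.

C ≈ 0.39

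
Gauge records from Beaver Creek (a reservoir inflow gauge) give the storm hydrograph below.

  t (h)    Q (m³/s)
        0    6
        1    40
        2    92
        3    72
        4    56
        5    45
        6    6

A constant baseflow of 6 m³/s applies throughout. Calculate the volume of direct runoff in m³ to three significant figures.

Direct-runoff ordinates (Q − Q_b): 0.0, 34.0, 86.0, 66.0, 50.0, 39.0, 0.0 m³/s.
ΣQ_DR = 275.0 m³/s.
With Δt = 1 h = 3600 s, V = ΣQ_DR · Δt = 275.0 × 3600 = 9.90 × 10^5 m³.

V ≈ 9.90 × 10^5 m³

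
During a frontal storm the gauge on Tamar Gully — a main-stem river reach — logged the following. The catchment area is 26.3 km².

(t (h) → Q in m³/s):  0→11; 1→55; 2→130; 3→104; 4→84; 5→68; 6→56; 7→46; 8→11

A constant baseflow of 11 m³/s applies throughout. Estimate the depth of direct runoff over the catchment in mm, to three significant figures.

Direct runoff: 0.0, 44.0, 119.0, 93.0, 73.0, 57.0, 45.0, 35.0, 0.0 m³/s; ΣQ_DR = 466.0 m³/s.
V = ΣQ_DR · Δt = 466.0 × 3600 s = 1.678 × 10^6 m³.
Over A = 26.3 km², depth = V / A = 63.8 mm.

d ≈ 63.8 mm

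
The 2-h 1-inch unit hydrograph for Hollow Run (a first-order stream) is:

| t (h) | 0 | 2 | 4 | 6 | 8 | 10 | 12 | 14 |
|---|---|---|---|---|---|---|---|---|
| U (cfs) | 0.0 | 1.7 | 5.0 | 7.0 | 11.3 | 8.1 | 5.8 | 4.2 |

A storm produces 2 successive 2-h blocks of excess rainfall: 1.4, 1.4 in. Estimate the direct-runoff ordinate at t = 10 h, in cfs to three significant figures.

Q ≈ 27.2 cfs

By discrete convolution, Q_j = Σ (P_i / 1 in) · U_{j−i}.
At t = 10 h (j=5): Q = (1.4/1)·8.1 + (1.4/1)·11.3 = 27.2 cfs.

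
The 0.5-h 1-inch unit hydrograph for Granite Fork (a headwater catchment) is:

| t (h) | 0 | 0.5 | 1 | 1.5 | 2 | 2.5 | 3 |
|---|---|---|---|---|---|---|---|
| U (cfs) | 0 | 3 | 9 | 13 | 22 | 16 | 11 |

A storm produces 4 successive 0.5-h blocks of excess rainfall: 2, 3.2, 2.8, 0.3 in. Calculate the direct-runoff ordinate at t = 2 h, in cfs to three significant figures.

Q ≈ 112 cfs

By discrete convolution, Q_j = Σ (P_i / 1 in) · U_{j−i}.
At t = 2 h (j=4): Q = (2/1)·22 + (3.2/1)·13 + (2.8/1)·9 + (0.3/1)·3 = 112 cfs.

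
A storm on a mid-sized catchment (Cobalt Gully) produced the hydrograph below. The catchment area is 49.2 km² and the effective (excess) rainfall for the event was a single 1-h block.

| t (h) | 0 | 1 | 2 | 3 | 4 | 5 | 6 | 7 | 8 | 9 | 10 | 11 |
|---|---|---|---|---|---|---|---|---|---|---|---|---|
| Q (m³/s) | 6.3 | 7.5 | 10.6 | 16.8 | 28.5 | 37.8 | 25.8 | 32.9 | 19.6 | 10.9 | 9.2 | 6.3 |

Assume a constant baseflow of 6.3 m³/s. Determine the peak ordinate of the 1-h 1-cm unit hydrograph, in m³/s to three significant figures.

U_p ≈ 31.5 m³/s

Direct runoff: 0.0, 1.2, 4.3, 10.5, 22.2, 31.5, 19.5, 26.6, 13.3, 4.6, 2.9, 0.0 m³/s; ΣQ_DR = 136.6 m³/s, peak = 31.5 m³/s.
Runoff depth d = ΣQ_DR·Δt / A = 136.6 × 3600 / (49.2 km²) = 9.995 mm.
The 1-cm UH is the DRH scaled by (10 mm)/d, so U_p = 31.5 × 10/9.995 = 31.5 m³/s.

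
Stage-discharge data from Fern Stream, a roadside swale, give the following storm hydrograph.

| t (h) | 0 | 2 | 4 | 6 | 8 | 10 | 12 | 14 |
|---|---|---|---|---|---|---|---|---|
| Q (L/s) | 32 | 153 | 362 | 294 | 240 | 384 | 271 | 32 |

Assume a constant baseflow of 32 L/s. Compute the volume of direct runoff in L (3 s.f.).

Direct-runoff ordinates (Q − Q_b): 0.0, 121.0, 330.0, 262.0, 208.0, 352.0, 239.0, 0.0 L/s.
ΣQ_DR = 1512 L/s.
With Δt = 2 h = 7200 s, V = ΣQ_DR · Δt = 1512 × 7200 = 1.09 × 10^7 L.

V ≈ 1.09 × 10^7 L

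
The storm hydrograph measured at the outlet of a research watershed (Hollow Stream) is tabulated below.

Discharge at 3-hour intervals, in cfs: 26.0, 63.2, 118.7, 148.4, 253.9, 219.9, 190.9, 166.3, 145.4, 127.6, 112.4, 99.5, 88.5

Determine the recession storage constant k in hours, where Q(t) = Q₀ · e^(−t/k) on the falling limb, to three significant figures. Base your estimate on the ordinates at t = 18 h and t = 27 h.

On the falling limb, Q drops from 190.9 to 127.6 cfs between t = 18 h and t = 27 h (Δt = 9 h).
k = −Δt / ln(Q₂/Q₁) = −9 / ln(127.6/190.9) = 22.3 h.

k ≈ 22.3 h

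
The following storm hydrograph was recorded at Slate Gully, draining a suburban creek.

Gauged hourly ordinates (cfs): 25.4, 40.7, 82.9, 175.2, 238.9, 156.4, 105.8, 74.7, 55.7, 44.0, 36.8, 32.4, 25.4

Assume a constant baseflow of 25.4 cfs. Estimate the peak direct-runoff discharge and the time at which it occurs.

Q_p = 213.5 cfs at t = 4 h

Subtracting baseflow gives direct-runoff ordinates: 0.0, 15.3, 57.5, 149.8, 213.5, 131.0, 80.4, 49.3, 30.3, 18.6, 11.4, 7.0, 0.0 cfs.
The maximum is 213.5 cfs, occurring at the reading for t = 4 h.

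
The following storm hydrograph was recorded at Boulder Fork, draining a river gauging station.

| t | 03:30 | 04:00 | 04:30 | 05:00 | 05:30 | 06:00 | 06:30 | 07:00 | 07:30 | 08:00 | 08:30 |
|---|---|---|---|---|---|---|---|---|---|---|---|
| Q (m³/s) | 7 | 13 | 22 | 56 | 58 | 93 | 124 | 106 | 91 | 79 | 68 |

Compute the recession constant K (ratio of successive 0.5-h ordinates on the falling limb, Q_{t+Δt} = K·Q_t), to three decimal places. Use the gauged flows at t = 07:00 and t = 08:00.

Using the recession-limb readings at t = 07:00 and t = 08:00: Q falls from 106 to 79 m³/s over 2 intervals.
K = (Q₂/Q₁)^(1/2) = (79/106)^(1/2) = 0.863.

K ≈ 0.863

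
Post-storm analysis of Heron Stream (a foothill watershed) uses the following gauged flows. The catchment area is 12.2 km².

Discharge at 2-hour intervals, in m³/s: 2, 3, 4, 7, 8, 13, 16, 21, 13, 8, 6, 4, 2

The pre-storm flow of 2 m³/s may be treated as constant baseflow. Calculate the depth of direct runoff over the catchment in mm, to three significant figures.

Direct runoff: 0.0, 1.0, 2.0, 5.0, 6.0, 11.0, 14.0, 19.0, 11.0, 6.0, 4.0, 2.0, 0.0 m³/s; ΣQ_DR = 81.00 m³/s.
V = ΣQ_DR · Δt = 81.00 × 7200 s = 5.832 × 10^5 m³.
Over A = 12.2 km², depth = V / A = 47.8 mm.

d ≈ 47.8 mm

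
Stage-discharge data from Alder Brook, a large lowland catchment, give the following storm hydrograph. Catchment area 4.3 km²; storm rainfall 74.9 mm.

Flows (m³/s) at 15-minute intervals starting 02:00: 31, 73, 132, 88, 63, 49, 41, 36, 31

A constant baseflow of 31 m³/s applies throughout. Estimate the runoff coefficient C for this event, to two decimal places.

ΣQ_DR = 265.0 m³/s; V = ΣQ_DR·Δt = 2.385 × 10^5 m³.
Runoff depth d = V / A = 55.47 mm.
C = d / P = 55.47 / 74.9 = 0.74.

C ≈ 0.74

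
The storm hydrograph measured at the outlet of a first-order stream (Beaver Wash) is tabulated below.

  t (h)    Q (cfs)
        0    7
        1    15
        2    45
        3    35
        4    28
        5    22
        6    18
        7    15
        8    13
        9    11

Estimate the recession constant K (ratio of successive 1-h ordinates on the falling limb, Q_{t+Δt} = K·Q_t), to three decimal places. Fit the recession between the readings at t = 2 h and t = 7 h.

Using the recession-limb readings at t = 2 h and t = 7 h: Q falls from 45 to 15 cfs over 5 intervals.
K = (Q₂/Q₁)^(1/5) = (15/45)^(1/5) = 0.803.

K ≈ 0.803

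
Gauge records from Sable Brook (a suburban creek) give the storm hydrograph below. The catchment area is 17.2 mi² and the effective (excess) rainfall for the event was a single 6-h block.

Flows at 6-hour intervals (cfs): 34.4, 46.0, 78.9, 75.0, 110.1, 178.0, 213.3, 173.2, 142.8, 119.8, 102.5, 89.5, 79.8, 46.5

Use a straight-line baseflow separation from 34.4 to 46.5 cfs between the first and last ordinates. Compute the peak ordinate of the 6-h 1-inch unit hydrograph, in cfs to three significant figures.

U_p ≈ 347 cfs

Direct runoff: 0.00, 10.67, 42.64, 37.81, 71.98, 138.95, 173.32, 132.28, 100.95, 77.02, 58.79, 44.86, 34.23, 0.00 cfs; ΣQ_DR = 923.5 cfs, peak = 173.32 cfs.
Runoff depth d = ΣQ_DR·Δt / A = 923.5 × 21600 / (17.2 mi²) = 0.4992 in.
The 1-inch UH is the DRH scaled by (1 in)/d, so U_p = 173.32 × 1/0.4992 = 347 cfs.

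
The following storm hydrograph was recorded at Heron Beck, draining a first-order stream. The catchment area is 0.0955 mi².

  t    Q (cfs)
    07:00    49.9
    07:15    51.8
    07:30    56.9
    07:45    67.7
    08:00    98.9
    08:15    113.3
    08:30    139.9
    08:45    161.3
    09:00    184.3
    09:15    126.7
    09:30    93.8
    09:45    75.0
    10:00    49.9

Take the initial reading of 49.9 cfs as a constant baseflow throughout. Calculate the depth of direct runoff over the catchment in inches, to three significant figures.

d ≈ 2.52 in

Direct runoff: 0.0, 1.9, 7.0, 17.8, 49.0, 63.4, 90.0, 111.4, 134.4, 76.8, 43.9, 25.1, 0.0 cfs; ΣQ_DR = 620.7 cfs.
V = ΣQ_DR · Δt = 620.7 × 900 s = 5.586 × 10^5 ft³.
Over A = 0.0955 mi², depth = V / A = 2.52 in.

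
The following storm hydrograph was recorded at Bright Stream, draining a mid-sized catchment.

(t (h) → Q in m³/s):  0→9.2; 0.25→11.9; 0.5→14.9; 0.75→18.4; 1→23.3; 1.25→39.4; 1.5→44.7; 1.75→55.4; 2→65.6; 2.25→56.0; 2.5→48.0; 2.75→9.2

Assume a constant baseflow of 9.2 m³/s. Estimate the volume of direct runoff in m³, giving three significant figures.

Direct-runoff ordinates (Q − Q_b): 0.0, 2.7, 5.7, 9.2, 14.1, 30.2, 35.5, 46.2, 56.4, 46.8, 38.8, 0.0 m³/s.
ΣQ_DR = 285.6 m³/s.
With Δt = 0.25 h = 900 s, V = ΣQ_DR · Δt = 285.6 × 900 = 2.57 × 10^5 m³.

V ≈ 2.57 × 10^5 m³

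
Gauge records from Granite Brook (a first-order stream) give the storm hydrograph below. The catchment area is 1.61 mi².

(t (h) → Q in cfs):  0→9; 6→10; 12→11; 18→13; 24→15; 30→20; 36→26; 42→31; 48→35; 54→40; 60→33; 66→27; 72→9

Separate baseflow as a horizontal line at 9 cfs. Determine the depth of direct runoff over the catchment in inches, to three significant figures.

Direct runoff: 0.0, 1.0, 2.0, 4.0, 6.0, 11.0, 17.0, 22.0, 26.0, 31.0, 24.0, 18.0, 0.0 cfs; ΣQ_DR = 162.0 cfs.
V = ΣQ_DR · Δt = 162.0 × 21600 s = 3.499 × 10^6 ft³.
Over A = 1.61 mi², depth = V / A = 0.936 in.

d ≈ 0.936 in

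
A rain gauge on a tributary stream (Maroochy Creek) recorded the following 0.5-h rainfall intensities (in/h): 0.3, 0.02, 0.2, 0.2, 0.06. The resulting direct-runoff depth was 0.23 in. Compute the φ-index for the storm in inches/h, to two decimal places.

Only the 3 blocks with intensity above φ contribute runoff: 0.3, 0.2, 0.2 in/h.
Σ(I−φ)·Δt = d  ⇒  (0.3+0.2+0.2 − 3φ)·0.5 = 0.23
φ = (0.7000 − 0.23/0.5) / 3 = 0.08 in/h.

φ ≈ 0.08 in/h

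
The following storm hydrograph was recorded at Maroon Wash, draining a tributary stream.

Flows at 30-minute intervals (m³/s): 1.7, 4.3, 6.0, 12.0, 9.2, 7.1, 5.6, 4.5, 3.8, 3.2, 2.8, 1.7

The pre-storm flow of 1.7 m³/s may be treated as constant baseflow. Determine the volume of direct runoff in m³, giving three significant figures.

V ≈ 74700 m³

Direct-runoff ordinates (Q − Q_b): 0.0, 2.6, 4.3, 10.3, 7.5, 5.4, 3.9, 2.8, 2.1, 1.5, 1.1, 0.0 m³/s.
ΣQ_DR = 41.50 m³/s.
With Δt = 0.5 h = 1800 s, V = ΣQ_DR · Δt = 41.50 × 1800 = 74700 m³.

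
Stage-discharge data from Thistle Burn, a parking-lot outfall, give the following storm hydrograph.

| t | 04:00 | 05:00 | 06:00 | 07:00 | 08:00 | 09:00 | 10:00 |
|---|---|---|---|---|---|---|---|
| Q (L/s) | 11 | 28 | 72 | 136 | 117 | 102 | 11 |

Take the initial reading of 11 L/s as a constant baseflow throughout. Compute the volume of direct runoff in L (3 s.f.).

V ≈ 1.44 × 10^6 L

Direct-runoff ordinates (Q − Q_b): 0.0, 17.0, 61.0, 125.0, 106.0, 91.0, 0.0 L/s.
ΣQ_DR = 400.0 L/s.
With Δt = 1 h = 3600 s, V = ΣQ_DR · Δt = 400.0 × 3600 = 1.44 × 10^6 L.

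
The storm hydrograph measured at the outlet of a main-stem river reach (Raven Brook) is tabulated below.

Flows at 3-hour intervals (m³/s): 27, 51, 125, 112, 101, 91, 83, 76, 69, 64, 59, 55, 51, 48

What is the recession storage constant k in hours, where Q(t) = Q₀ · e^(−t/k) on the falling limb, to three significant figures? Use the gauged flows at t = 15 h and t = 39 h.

On the falling limb, Q drops from 91 to 48 m³/s between t = 15 h and t = 39 h (Δt = 24 h).
k = −Δt / ln(Q₂/Q₁) = −24 / ln(48/91) = 37.5 h.

k ≈ 37.5 h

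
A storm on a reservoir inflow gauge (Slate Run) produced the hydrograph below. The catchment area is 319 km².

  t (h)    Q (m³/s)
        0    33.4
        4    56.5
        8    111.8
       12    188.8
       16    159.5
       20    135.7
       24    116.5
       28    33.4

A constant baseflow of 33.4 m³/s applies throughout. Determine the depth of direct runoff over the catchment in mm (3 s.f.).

Direct runoff: 0.0, 23.1, 78.4, 155.4, 126.1, 102.3, 83.1, 0.0 m³/s; ΣQ_DR = 568.4 m³/s.
V = ΣQ_DR · Δt = 568.4 × 14400 s = 8.185 × 10^6 m³.
Over A = 319 km², depth = V / A = 25.7 mm.

d ≈ 25.7 mm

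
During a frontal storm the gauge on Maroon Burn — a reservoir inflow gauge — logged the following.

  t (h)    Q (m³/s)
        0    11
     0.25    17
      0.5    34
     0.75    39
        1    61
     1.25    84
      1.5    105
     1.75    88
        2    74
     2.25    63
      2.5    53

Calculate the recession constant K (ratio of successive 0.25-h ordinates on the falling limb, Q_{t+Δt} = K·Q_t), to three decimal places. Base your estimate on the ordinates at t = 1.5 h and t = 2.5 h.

K ≈ 0.843

Using the recession-limb readings at t = 1.5 h and t = 2.5 h: Q falls from 105 to 53 m³/s over 4 intervals.
K = (Q₂/Q₁)^(1/4) = (53/105)^(1/4) = 0.843.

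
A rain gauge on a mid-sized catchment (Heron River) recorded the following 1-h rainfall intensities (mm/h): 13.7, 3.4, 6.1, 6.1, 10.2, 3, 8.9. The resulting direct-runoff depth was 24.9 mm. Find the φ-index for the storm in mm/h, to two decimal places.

Only the 5 blocks with intensity above φ contribute runoff: 13.7, 6.1, 6.1, 10.2, 8.9 mm/h.
Σ(I−φ)·Δt = d  ⇒  (13.7+6.1+6.1+10.2+8.9 − 5φ)·1 = 24.9
φ = (45.00 − 24.9/1) / 5 = 4.02 mm/h.

φ ≈ 4.02 mm/h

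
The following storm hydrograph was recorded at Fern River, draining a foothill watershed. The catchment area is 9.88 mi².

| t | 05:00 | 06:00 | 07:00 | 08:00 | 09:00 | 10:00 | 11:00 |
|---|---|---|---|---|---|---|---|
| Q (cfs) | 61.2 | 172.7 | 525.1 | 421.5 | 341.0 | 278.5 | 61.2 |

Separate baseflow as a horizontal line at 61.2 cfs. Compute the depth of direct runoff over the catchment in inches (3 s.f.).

Direct runoff: 0.0, 111.5, 463.9, 360.3, 279.8, 217.3, 0.0 cfs; ΣQ_DR = 1433 cfs.
V = ΣQ_DR · Δt = 1433 × 3600 s = 5.158 × 10^6 ft³.
Over A = 9.88 mi², depth = V / A = 0.225 in.

d ≈ 0.225 in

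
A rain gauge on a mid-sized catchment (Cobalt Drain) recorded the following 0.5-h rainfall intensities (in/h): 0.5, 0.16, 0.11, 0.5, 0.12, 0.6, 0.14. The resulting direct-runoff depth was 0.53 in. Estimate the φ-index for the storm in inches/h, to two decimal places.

φ ≈ 0.18 in/h

Only the 3 blocks with intensity above φ contribute runoff: 0.5, 0.5, 0.6 in/h.
Σ(I−φ)·Δt = d  ⇒  (0.5+0.5+0.6 − 3φ)·0.5 = 0.53
φ = (1.600 − 0.53/0.5) / 3 = 0.18 in/h.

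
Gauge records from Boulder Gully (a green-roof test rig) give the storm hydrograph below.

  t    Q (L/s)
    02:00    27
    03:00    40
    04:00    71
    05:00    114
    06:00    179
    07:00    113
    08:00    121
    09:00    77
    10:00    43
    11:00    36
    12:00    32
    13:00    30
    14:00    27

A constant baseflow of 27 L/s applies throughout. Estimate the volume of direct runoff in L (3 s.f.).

Direct-runoff ordinates (Q − Q_b): 0.0, 13.0, 44.0, 87.0, 152.0, 86.0, 94.0, 50.0, 16.0, 9.0, 5.0, 3.0, 0.0 L/s.
ΣQ_DR = 559.0 L/s.
With Δt = 1 h = 3600 s, V = ΣQ_DR · Δt = 559.0 × 3600 = 2.01 × 10^6 L.

V ≈ 2.01 × 10^6 L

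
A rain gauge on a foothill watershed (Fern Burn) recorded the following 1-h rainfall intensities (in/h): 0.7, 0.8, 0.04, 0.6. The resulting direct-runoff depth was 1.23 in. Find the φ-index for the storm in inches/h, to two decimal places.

φ ≈ 0.29 in/h

Only the 3 blocks with intensity above φ contribute runoff: 0.7, 0.8, 0.6 in/h.
Σ(I−φ)·Δt = d  ⇒  (0.7+0.8+0.6 − 3φ)·1 = 1.23
φ = (2.100 − 1.23/1) / 3 = 0.29 in/h.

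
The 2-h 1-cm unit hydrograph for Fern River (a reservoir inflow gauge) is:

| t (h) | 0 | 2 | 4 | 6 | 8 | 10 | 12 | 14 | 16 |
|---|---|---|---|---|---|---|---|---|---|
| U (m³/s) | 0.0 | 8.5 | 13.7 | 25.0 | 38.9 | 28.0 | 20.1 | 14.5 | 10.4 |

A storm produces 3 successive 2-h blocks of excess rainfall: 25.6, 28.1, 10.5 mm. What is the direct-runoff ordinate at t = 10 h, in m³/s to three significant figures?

Q ≈ 207 m³/s

By discrete convolution, Q_j = Σ (P_i / 10 mm) · U_{j−i}.
At t = 10 h (j=5): Q = (25.6/10)·28.0 + (28.1/10)·38.9 + (10.5/10)·25.0 = 207 m³/s.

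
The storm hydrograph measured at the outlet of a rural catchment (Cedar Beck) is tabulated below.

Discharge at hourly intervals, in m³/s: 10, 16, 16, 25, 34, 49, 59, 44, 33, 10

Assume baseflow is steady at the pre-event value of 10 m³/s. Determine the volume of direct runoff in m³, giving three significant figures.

V ≈ 7.06 × 10^5 m³

Direct-runoff ordinates (Q − Q_b): 0.0, 6.0, 6.0, 15.0, 24.0, 39.0, 49.0, 34.0, 23.0, 0.0 m³/s.
ΣQ_DR = 196.0 m³/s.
With Δt = 1 h = 3600 s, V = ΣQ_DR · Δt = 196.0 × 3600 = 7.06 × 10^5 m³.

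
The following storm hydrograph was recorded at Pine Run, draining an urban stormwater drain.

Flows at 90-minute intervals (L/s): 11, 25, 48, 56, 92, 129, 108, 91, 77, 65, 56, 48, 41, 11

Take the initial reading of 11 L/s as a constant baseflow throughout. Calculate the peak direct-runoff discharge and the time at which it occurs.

Subtracting baseflow gives direct-runoff ordinates: 0.0, 14.0, 37.0, 45.0, 81.0, 118.0, 97.0, 80.0, 66.0, 54.0, 45.0, 37.0, 30.0, 0.0 L/s.
The maximum is 118.0 L/s, occurring at the reading for t = 7.5 h.

Q_p = 118.0 L/s at t = 7.5 h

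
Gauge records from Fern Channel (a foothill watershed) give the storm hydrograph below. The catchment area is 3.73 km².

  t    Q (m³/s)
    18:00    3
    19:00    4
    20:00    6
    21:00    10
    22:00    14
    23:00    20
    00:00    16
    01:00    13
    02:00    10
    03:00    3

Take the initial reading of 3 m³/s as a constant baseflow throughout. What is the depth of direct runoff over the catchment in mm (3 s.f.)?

Direct runoff: 0.0, 1.0, 3.0, 7.0, 11.0, 17.0, 13.0, 10.0, 7.0, 0.0 m³/s; ΣQ_DR = 69.00 m³/s.
V = ΣQ_DR · Δt = 69.00 × 3600 s = 2.484 × 10^5 m³.
Over A = 3.73 km², depth = V / A = 66.6 mm.

d ≈ 66.6 mm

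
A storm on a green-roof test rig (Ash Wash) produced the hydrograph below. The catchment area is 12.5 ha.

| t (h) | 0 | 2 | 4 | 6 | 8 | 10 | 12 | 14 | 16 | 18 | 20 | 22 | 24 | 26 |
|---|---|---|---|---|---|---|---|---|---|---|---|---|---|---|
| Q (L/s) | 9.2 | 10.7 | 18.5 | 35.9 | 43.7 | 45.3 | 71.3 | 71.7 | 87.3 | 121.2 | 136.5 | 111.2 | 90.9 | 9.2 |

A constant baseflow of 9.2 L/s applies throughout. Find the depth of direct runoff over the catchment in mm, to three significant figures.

d ≈ 42.3 mm

Direct runoff: 0.0, 1.5, 9.3, 26.7, 34.5, 36.1, 62.1, 62.5, 78.1, 112.0, 127.3, 102.0, 81.7, 0.0 L/s; ΣQ_DR = 733.8 L/s.
V = ΣQ_DR · Δt = 733.8 × 7200 s = 5.283 × 10^6 L.
Over A = 12.5 ha, depth = V / A = 42.3 mm.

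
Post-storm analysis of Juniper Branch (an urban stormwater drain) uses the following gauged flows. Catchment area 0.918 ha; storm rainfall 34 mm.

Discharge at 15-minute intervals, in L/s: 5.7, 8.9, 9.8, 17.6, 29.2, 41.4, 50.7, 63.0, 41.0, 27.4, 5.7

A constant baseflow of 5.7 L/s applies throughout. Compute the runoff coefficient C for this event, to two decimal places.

ΣQ_DR = 237.7 L/s; V = ΣQ_DR·Δt = 2.139 × 10^5 L.
Runoff depth d = V / A = 23.30 mm.
C = d / P = 23.30 / 34 = 0.69.

C ≈ 0.69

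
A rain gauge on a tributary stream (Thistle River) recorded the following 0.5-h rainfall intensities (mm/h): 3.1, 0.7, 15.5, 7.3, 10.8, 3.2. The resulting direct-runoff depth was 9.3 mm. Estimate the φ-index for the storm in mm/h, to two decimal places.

φ ≈ 5.00 mm/h

Only the 3 blocks with intensity above φ contribute runoff: 15.5, 7.3, 10.8 mm/h.
Σ(I−φ)·Δt = d  ⇒  (15.5+7.3+10.8 − 3φ)·0.5 = 9.3
φ = (33.60 − 9.3/0.5) / 3 = 5.00 mm/h.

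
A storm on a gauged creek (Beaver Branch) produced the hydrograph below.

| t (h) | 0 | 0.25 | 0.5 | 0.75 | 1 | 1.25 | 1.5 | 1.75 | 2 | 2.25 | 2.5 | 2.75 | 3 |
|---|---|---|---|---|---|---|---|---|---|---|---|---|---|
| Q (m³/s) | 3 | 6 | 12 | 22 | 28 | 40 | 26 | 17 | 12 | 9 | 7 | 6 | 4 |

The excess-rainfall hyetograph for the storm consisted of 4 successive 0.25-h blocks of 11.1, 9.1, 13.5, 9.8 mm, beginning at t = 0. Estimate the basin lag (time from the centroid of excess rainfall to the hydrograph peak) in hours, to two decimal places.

t_L ≈ 0.75 h

Centroid of excess rainfall: t_c = Σ P_i·t̄_i / ΣP_i = 0.5014 h (block centres at 0.125, 0.375, 0.625, 0.875 h).
Hydrograph peak occurs at t = 1.25 h, so basin lag t_L = 1.25 − 0.5014 = 0.75 h.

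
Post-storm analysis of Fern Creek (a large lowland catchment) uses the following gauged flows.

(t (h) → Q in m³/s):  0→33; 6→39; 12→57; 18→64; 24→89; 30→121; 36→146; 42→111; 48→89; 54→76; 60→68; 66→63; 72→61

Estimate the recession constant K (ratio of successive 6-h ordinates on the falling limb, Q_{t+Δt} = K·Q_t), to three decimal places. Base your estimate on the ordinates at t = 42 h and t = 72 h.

K ≈ 0.887

Using the recession-limb readings at t = 42 h and t = 72 h: Q falls from 111 to 61 m³/s over 5 intervals.
K = (Q₂/Q₁)^(1/5) = (61/111)^(1/5) = 0.887.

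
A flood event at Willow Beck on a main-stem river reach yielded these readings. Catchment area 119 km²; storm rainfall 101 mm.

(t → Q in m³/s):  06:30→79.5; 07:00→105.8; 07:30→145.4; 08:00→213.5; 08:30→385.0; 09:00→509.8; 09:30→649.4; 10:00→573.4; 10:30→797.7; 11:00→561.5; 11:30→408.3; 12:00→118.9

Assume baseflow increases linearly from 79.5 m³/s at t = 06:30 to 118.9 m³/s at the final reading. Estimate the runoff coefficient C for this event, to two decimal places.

C ≈ 0.50

ΣQ_DR = 3358 m³/s; V = ΣQ_DR·Δt = 6.044 × 10^6 m³.
Runoff depth d = V / A = 50.79 mm.
C = d / P = 50.79 / 101 = 0.50.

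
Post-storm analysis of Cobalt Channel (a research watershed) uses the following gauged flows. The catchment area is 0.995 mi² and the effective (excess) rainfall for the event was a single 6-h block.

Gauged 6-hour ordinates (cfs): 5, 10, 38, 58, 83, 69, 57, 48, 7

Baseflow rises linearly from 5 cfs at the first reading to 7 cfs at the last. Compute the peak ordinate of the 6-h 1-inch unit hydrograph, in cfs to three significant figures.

Direct runoff: 0.00, 4.75, 32.50, 52.25, 77.00, 62.75, 50.50, 41.25, 0.00 cfs; ΣQ_DR = 321.0 cfs, peak = 77.00 cfs.
Runoff depth d = ΣQ_DR·Δt / A = 321.0 × 21600 / (0.995 mi²) = 2.999 in.
The 1-inch UH is the DRH scaled by (1 in)/d, so U_p = 77.00 × 1/2.999 = 25.7 cfs.

U_p ≈ 25.7 cfs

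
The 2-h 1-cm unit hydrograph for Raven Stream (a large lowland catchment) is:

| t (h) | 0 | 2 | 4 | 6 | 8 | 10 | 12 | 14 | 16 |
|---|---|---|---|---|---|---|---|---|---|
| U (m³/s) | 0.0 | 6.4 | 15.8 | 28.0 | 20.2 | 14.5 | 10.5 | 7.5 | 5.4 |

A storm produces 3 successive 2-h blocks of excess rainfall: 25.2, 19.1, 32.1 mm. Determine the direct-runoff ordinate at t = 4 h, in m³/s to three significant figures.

By discrete convolution, Q_j = Σ (P_i / 10 mm) · U_{j−i}.
At t = 4 h (j=2): Q = (25.2/10)·15.8 + (19.1/10)·6.4 + (32.1/10)·0.0 = 52.0 m³/s.

Q ≈ 52.0 m³/s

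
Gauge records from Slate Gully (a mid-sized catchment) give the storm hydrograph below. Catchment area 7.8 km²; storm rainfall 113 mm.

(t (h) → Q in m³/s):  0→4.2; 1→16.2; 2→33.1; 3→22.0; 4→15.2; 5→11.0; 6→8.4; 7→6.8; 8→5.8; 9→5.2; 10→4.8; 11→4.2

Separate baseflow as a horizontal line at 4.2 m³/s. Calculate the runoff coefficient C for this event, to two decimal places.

ΣQ_DR = 86.50 m³/s; V = ΣQ_DR·Δt = 3.114 × 10^5 m³.
Runoff depth d = V / A = 39.92 mm.
C = d / P = 39.92 / 113 = 0.35.

C ≈ 0.35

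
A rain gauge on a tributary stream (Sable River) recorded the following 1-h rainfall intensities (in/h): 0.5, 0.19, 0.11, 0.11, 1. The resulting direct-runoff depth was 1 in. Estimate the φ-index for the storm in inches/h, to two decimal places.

φ ≈ 0.25 in/h

Only the 2 blocks with intensity above φ contribute runoff: 0.5, 1 in/h.
Σ(I−φ)·Δt = d  ⇒  (0.5+1 − 2φ)·1 = 1
φ = (1.500 − 1/1) / 2 = 0.25 in/h.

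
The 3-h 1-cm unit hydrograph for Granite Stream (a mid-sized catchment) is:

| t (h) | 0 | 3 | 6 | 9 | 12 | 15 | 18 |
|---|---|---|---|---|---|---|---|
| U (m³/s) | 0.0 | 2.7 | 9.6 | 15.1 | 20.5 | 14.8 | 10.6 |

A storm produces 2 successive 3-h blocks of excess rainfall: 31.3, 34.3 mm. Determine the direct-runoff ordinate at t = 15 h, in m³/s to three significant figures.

Q ≈ 117 m³/s

By discrete convolution, Q_j = Σ (P_i / 10 mm) · U_{j−i}.
At t = 15 h (j=5): Q = (31.3/10)·14.8 + (34.3/10)·20.5 = 117 m³/s.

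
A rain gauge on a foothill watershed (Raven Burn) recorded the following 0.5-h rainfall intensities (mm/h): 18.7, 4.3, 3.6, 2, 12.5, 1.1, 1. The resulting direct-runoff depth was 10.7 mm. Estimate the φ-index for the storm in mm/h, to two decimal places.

Only the 2 blocks with intensity above φ contribute runoff: 18.7, 12.5 mm/h.
Σ(I−φ)·Δt = d  ⇒  (18.7+12.5 − 2φ)·0.5 = 10.7
φ = (31.20 − 10.7/0.5) / 2 = 4.90 mm/h.

φ ≈ 4.90 mm/h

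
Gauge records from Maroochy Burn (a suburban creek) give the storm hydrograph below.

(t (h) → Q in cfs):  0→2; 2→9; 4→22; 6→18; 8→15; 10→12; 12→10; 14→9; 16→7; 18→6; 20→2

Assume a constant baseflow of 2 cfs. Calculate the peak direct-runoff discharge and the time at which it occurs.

Q_p = 20.0 cfs at t = 4 h

Subtracting baseflow gives direct-runoff ordinates: 0.0, 7.0, 20.0, 16.0, 13.0, 10.0, 8.0, 7.0, 5.0, 4.0, 0.0 cfs.
The maximum is 20.0 cfs, occurring at the reading for t = 4 h.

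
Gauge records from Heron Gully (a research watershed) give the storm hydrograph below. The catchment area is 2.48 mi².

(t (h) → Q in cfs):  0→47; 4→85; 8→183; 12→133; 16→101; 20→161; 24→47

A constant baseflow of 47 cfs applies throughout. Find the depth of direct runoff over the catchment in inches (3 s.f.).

d ≈ 1.07 in

Direct runoff: 0.0, 38.0, 136.0, 86.0, 54.0, 114.0, 0.0 cfs; ΣQ_DR = 428.0 cfs.
V = ΣQ_DR · Δt = 428.0 × 14400 s = 6.163 × 10^6 ft³.
Over A = 2.48 mi², depth = V / A = 1.07 in.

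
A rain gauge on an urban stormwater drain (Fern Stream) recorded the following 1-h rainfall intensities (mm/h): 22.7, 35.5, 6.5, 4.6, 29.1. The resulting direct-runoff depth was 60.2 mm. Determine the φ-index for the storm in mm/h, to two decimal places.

φ ≈ 9.03 mm/h

Only the 3 blocks with intensity above φ contribute runoff: 22.7, 35.5, 29.1 mm/h.
Σ(I−φ)·Δt = d  ⇒  (22.7+35.5+29.1 − 3φ)·1 = 60.2
φ = (87.30 − 60.2/1) / 3 = 9.03 mm/h.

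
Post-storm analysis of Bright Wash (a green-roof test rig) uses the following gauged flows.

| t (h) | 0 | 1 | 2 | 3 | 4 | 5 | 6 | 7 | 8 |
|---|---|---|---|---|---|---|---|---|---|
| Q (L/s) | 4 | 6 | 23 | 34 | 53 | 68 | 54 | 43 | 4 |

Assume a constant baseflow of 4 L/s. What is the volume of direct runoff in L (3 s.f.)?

Direct-runoff ordinates (Q − Q_b): 0.0, 2.0, 19.0, 30.0, 49.0, 64.0, 50.0, 39.0, 0.0 L/s.
ΣQ_DR = 253.0 L/s.
With Δt = 1 h = 3600 s, V = ΣQ_DR · Δt = 253.0 × 3600 = 9.11 × 10^5 L.

V ≈ 9.11 × 10^5 L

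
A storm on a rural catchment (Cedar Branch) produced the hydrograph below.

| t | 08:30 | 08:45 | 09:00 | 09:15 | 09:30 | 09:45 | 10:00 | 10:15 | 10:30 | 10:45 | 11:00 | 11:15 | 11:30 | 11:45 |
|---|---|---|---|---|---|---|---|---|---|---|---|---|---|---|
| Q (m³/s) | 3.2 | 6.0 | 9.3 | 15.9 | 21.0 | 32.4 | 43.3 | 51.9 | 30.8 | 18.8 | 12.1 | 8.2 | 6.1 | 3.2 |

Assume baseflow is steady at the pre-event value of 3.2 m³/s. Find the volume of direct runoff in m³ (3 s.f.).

V ≈ 1.96 × 10^5 m³

Direct-runoff ordinates (Q − Q_b): 0.0, 2.8, 6.1, 12.7, 17.8, 29.2, 40.1, 48.7, 27.6, 15.6, 8.9, 5.0, 2.9, 0.0 m³/s.
ΣQ_DR = 217.4 m³/s.
With Δt = 0.25 h = 900 s, V = ΣQ_DR · Δt = 217.4 × 900 = 1.96 × 10^5 m³.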